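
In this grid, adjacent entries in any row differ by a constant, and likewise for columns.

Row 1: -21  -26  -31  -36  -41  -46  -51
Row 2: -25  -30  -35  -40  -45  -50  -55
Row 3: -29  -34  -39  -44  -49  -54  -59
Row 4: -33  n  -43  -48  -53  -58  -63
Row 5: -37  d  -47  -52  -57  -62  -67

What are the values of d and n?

d = -42, n = -38

Along each row the entries change by -5 per step; down each column they change by -4.
Row 5: from -37 at column 1, stepping by -5 to column 2 gives -42.
Row 4: from -33 at column 1, stepping by -5 to column 2 gives -38.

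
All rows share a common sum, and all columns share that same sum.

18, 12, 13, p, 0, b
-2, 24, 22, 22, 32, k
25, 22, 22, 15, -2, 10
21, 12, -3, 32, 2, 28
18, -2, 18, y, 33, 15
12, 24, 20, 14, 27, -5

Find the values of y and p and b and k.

Rows 3 and 4 both sum to 92, so that's the common total.
Row 2: -2 + 24 + 22 + 22 + 32 = 98, so its missing entry is 92 − 98 = -6.
Column 6: -6 + 10 + 28 + 15 − 5 = 42, so its missing entry is 92 − 42 = 50.
Row 1: 18 + 12 + 13 + 0 + 50 = 93, so its missing entry is 92 − 93 = -1.
Row 5: 18 − 2 + 18 + 33 + 15 = 82, so its missing entry is 92 − 82 = 10.

y = 10, p = -1, b = 50, k = -6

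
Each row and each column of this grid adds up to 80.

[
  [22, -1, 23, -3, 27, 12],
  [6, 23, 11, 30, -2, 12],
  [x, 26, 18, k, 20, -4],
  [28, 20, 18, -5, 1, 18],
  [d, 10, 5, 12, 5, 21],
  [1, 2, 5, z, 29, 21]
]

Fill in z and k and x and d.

z = 22, k = 24, x = -4, d = 27

Row 6 has 1 + 2 + 5 + 29 + 21 = 58; the blank must be 80 − 58 = 22.
Row 5 has 10 + 5 + 12 + 5 + 21 = 53; the blank must be 80 − 53 = 27.
Column 4 has -3 + 30 − 5 + 12 + 22 = 56; the blank must be 80 − 56 = 24.
Row 3 has 26 + 18 + 24 + 20 − 4 = 84; the blank must be 80 − 84 = -4.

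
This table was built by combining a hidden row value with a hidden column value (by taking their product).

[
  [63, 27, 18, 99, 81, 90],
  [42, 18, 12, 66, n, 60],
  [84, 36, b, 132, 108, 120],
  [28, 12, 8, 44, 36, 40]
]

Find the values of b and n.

Each row is a constant multiple of every other row — this is a multiplication table with the headers hidden.
Row 3 is 84/63 = 4/3 times row 1, so its entry in column 3 is 18 × 4/3 = 24.
Row 2 is 42/63 = 2/3 times row 1, so its entry in column 5 is 81 × 2/3 = 54.

b = 24, n = 54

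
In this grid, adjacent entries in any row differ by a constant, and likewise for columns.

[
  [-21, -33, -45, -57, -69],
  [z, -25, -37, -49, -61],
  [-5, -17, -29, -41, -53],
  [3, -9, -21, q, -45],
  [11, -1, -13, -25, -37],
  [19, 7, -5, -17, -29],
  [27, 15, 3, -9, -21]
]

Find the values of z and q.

z = -13, q = -33

Along each row the entries change by -12 per step; down each column they change by 8.
Row 2: from -25 at column 2, stepping by -12 to column 1 gives -13.
Row 4: from 3 at column 1, stepping by -12 to column 4 gives -33.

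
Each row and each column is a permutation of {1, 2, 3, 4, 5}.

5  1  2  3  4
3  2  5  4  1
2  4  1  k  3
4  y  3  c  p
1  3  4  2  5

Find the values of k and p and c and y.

At (row 3, col 4): row 3 already has {1, 2, 3, 4}, so the value is 5.
For row 4, column 2: column 2 already has {1, 2, 3, 4}; that leaves 5.
Cell (4,4): column 4 already has {2, 3, 4, 5} → 1.
At (row 4, col 5): row 4 already has {1, 3, 4, 5}, so the value is 2.

k = 5, p = 2, c = 1, y = 5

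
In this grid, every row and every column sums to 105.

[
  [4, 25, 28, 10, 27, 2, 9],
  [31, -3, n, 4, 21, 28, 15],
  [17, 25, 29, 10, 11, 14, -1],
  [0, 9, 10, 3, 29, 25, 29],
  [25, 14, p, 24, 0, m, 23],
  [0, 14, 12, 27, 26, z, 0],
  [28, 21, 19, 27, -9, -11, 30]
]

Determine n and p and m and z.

The known cells in row 2 total 96, leaving 105 − 96 = 9 for the blank.
The known cells in column 3 total 107, leaving 105 − 107 = -2 for the blank.
The known cells in row 5 total 84, leaving 105 − 84 = 21 for the blank.
The known cells in row 6 total 79, leaving 105 − 79 = 26 for the blank.

n = 9, p = -2, m = 21, z = 26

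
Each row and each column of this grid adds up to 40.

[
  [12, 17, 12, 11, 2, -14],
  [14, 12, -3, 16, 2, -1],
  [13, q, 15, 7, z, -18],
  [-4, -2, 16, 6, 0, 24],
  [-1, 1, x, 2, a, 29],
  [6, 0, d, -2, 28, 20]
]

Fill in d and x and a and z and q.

Column 2 has 17 + 12 − 2 + 1 + 0 = 28; the blank must be 40 − 28 = 12.
Row 3 has 13 + 12 + 15 + 7 − 18 = 29; the blank must be 40 − 29 = 11.
Column 5 has 2 + 2 + 11 + 0 + 28 = 43; the blank must be 40 − 43 = -3.
Row 5 has -1 + 1 + 2 − 3 + 29 = 28; the blank must be 40 − 28 = 12.
Row 6 has 6 + 0 − 2 + 28 + 20 = 52; the blank must be 40 − 52 = -12.

d = -12, x = 12, a = -3, z = 11, q = 12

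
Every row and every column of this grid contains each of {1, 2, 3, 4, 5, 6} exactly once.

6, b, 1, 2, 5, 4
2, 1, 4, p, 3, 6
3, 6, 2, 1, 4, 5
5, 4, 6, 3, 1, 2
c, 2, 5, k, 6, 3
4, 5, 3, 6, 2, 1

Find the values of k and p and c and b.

Cell (1,2): row 1 already has {1, 2, 4, 5, 6} → 3.
For row 5, column 1: column 1 already has {2, 3, 4, 5, 6}; that leaves 1.
At (row 2, col 4): row 2 already has {1, 2, 3, 4, 6}, so the value is 5.
For row 5, column 4: row 5 already has {1, 2, 3, 5, 6}; that leaves 4.

k = 4, p = 5, c = 1, b = 3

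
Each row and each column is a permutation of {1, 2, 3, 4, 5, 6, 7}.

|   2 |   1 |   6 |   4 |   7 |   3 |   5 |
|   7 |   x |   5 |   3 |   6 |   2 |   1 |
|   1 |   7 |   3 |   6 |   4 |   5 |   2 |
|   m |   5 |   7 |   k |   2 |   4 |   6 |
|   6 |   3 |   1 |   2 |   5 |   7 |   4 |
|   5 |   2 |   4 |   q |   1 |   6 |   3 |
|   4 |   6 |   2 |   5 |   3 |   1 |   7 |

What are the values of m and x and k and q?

Cell (6,4): row 6 already has {1, 2, 3, 4, 5, 6} → 7.
At (row 2, col 2): row 2 already has {1, 2, 3, 5, 6, 7}, so the value is 4.
Cell (4,4): column 4 already has {2, 3, 4, 5, 6, 7} → 1.
For row 4, column 1: row 4 already has {1, 2, 4, 5, 6, 7}; that leaves 3.

m = 3, x = 4, k = 1, q = 7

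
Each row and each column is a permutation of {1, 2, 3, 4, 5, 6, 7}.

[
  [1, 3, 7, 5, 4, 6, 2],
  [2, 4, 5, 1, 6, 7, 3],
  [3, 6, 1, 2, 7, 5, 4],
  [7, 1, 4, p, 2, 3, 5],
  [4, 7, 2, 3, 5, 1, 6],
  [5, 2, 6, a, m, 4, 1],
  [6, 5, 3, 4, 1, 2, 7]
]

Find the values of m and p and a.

Cell (6,5): column 5 already has {1, 2, 4, 5, 6, 7} → 3.
For row 6, column 4: row 6 already has {1, 2, 3, 4, 5, 6}; that leaves 7.
Cell (4,4): row 4 already has {1, 2, 3, 4, 5, 7} → 6.

m = 3, p = 6, a = 7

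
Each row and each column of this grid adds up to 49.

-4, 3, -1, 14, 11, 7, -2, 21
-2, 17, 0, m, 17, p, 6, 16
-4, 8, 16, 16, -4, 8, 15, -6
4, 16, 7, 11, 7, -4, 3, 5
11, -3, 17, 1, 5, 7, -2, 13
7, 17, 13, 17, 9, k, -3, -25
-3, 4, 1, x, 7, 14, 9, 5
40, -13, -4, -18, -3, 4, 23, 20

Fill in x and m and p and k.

Row 6 has 7 + 17 + 13 + 17 + 9 − 3 − 25 = 35; the blank must be 49 − 35 = 14.
Row 7 has -3 + 4 + 1 + 7 + 14 + 9 + 5 = 37; the blank must be 49 − 37 = 12.
Column 4 has 14 + 16 + 11 + 1 + 17 + 12 − 18 = 53; the blank must be 49 − 53 = -4.
Row 2 has -2 + 17 + 0 − 4 + 17 + 6 + 16 = 50; the blank must be 49 − 50 = -1.

x = 12, m = -4, p = -1, k = 14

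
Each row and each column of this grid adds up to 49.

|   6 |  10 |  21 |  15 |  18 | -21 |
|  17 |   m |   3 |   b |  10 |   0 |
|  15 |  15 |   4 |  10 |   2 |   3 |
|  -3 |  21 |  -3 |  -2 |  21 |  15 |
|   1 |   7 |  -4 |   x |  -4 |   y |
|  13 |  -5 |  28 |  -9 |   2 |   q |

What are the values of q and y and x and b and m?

Row 6: 13 − 5 + 28 − 9 + 2 = 29, so its missing entry is 49 − 29 = 20.
Column 2: 10 + 15 + 21 + 7 − 5 = 48, so its missing entry is 49 − 48 = 1.
Column 6: -21 + 0 + 3 + 15 + 20 = 17, so its missing entry is 49 − 17 = 32.
Row 5: 1 + 7 − 4 − 4 + 32 = 32, so its missing entry is 49 − 32 = 17.
Row 2: 17 + 1 + 3 + 10 + 0 = 31, so its missing entry is 49 − 31 = 18.

q = 20, y = 32, x = 17, b = 18, m = 1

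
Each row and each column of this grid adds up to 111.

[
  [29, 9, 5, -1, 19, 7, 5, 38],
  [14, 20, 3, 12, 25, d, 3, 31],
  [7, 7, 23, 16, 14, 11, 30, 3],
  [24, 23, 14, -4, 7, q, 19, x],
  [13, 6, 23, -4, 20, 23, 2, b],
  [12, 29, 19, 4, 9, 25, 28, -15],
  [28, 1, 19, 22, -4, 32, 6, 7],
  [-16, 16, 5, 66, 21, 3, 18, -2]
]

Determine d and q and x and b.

d = 3, q = 7, x = 21, b = 28

Row 5 has 13 + 6 + 23 − 4 + 20 + 23 + 2 = 83; the blank must be 111 − 83 = 28.
Column 8 has 38 + 31 + 3 + 28 − 15 + 7 − 2 = 90; the blank must be 111 − 90 = 21.
Row 4 has 24 + 23 + 14 − 4 + 7 + 19 + 21 = 104; the blank must be 111 − 104 = 7.
Row 2 has 14 + 20 + 3 + 12 + 25 + 3 + 31 = 108; the blank must be 111 − 108 = 3.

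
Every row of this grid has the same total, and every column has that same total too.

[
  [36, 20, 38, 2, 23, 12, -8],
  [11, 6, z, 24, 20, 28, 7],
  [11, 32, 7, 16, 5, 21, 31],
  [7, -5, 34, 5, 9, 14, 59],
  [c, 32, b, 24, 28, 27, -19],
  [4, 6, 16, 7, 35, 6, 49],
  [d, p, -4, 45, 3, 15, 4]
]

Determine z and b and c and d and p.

z = 27, b = 5, c = 26, d = 28, p = 32

Rows 1 and 3 both sum to 123, so that's the common total.
Row 2: 11 + 6 + 24 + 20 + 28 + 7 = 96, so its missing entry is 123 − 96 = 27.
Column 2: 20 + 6 + 32 − 5 + 32 + 6 = 91, so its missing entry is 123 − 91 = 32.
Column 3: 38 + 27 + 7 + 34 + 16 − 4 = 118, so its missing entry is 123 − 118 = 5.
Row 5: 32 + 5 + 24 + 28 + 27 − 19 = 97, so its missing entry is 123 − 97 = 26.
Row 7: 32 − 4 + 45 + 3 + 15 + 4 = 95, so its missing entry is 123 − 95 = 28.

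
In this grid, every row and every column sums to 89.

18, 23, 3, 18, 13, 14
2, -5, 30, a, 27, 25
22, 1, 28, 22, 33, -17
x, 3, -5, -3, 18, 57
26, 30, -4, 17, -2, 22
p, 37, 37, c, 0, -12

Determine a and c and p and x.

Row 2: 2 − 5 + 30 + 27 + 25 = 79, so its missing entry is 89 − 79 = 10.
Column 4: 18 + 10 + 22 − 3 + 17 = 64, so its missing entry is 89 − 64 = 25.
Row 6: 37 + 37 + 25 + 0 − 12 = 87, so its missing entry is 89 − 87 = 2.
Row 4: 3 − 5 − 3 + 18 + 57 = 70, so its missing entry is 89 − 70 = 19.

a = 10, c = 25, p = 2, x = 19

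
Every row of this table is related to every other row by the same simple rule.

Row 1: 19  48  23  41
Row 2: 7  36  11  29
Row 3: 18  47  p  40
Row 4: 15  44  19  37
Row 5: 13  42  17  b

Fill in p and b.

p = 22, b = 35

The difference between any two rows is the same in every column — this is an addition table with the headers hidden.
Row 3 minus row 1 is 47 − 48 = -1, so its entry in column 3 is 23 + (-1) = 22.
Row 5 minus row 1 is 42 − 48 = -6, so its entry in column 4 is 41 + (-6) = 35.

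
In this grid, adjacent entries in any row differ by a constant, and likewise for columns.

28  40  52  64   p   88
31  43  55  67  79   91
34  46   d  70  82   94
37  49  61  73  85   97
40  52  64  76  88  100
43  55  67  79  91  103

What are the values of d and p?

d = 58, p = 76

Along each row the entries change by 12 per step; down each column they change by 3.
Row 3: from 34 at column 1, stepping by 12 to column 3 gives 58.
Row 1: from 28 at column 1, stepping by 12 to column 5 gives 76.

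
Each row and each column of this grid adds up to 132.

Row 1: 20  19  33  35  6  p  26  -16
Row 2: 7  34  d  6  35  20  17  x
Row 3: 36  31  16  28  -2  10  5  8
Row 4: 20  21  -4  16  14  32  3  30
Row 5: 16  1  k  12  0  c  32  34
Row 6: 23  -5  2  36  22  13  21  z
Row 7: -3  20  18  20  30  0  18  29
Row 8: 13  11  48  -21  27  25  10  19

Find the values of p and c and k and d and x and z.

p = 9, c = 23, k = 14, d = 5, x = 8, z = 20

Row 6 has 23 − 5 + 2 + 36 + 22 + 13 + 21 = 112; the blank must be 132 − 112 = 20.
Column 8 has -16 + 8 + 30 + 34 + 20 + 29 + 19 = 124; the blank must be 132 − 124 = 8.
Row 2 has 7 + 34 + 6 + 35 + 20 + 17 + 8 = 127; the blank must be 132 − 127 = 5.
Column 3 has 33 + 5 + 16 − 4 + 2 + 18 + 48 = 118; the blank must be 132 − 118 = 14.
Row 5 has 16 + 1 + 14 + 12 + 0 + 32 + 34 = 109; the blank must be 132 − 109 = 23.
Row 1 has 20 + 19 + 33 + 35 + 6 + 26 − 16 = 123; the blank must be 132 − 123 = 9.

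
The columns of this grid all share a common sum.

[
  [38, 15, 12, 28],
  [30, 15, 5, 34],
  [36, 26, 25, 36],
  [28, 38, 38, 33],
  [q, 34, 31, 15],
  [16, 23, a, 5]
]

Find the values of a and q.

Columns 2 and 4 both add up to 151, so every column sums to 151.
Column 3: 12 + 5 + 25 + 38 + 31 = 111, so the missing entry is 151 − 111 = 40.
Column 1: 38 + 30 + 36 + 28 + 16 = 148, so the missing entry is 151 − 148 = 3.

a = 40, q = 3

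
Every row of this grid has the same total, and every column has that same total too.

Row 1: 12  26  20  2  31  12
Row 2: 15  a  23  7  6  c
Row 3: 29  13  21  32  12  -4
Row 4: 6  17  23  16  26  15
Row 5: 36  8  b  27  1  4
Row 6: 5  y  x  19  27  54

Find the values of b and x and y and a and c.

Rows 1 and 3 both sum to 103, so that's the common total.
Column 6: 12 − 4 + 15 + 4 + 54 = 81, so its missing entry is 103 − 81 = 22.
Row 2: 15 + 23 + 7 + 6 + 22 = 73, so its missing entry is 103 − 73 = 30.
Column 2: 26 + 30 + 13 + 17 + 8 = 94, so its missing entry is 103 − 94 = 9.
Row 5: 36 + 8 + 27 + 1 + 4 = 76, so its missing entry is 103 − 76 = 27.
Row 6: 5 + 9 + 19 + 27 + 54 = 114, so its missing entry is 103 − 114 = -11.

b = 27, x = -11, y = 9, a = 30, c = 22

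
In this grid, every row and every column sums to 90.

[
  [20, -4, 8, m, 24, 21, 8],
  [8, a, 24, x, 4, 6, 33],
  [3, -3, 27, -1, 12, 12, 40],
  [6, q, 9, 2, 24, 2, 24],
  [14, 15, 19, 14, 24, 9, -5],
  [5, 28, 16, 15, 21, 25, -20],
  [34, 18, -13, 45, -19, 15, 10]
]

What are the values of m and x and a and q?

m = 13, x = 2, a = 13, q = 23

Row 4 has 6 + 9 + 2 + 24 + 2 + 24 = 67; the blank must be 90 − 67 = 23.
Column 2 has -4 − 3 + 23 + 15 + 28 + 18 = 77; the blank must be 90 − 77 = 13.
Row 1 has 20 − 4 + 8 + 24 + 21 + 8 = 77; the blank must be 90 − 77 = 13.
Row 2 has 8 + 13 + 24 + 4 + 6 + 33 = 88; the blank must be 90 − 88 = 2.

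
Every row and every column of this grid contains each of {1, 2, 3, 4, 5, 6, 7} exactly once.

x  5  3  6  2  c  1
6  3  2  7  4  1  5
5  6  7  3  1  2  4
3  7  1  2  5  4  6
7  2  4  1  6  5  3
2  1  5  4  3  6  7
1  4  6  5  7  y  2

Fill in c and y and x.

For row 1, column 1: column 1 already has {1, 2, 3, 5, 6, 7}; that leaves 4.
Cell (7,6): row 7 already has {1, 2, 4, 5, 6, 7} → 3.
At (row 1, col 6): row 1 already has {1, 2, 3, 4, 5, 6}, so the value is 7.

c = 7, y = 3, x = 4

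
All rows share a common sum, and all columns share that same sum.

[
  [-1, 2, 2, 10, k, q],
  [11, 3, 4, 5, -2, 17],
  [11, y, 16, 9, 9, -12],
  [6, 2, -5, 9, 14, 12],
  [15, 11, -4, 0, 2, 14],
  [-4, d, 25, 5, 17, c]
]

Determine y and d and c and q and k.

y = 5, d = 15, c = -20, q = 27, k = -2

Rows 2 and 4 both sum to 38, so that's the common total.
Column 5: -2 + 9 + 14 + 2 + 17 = 40, so its missing entry is 38 − 40 = -2.
Row 3: 11 + 16 + 9 + 9 − 12 = 33, so its missing entry is 38 − 33 = 5.
Column 2: 2 + 3 + 5 + 2 + 11 = 23, so its missing entry is 38 − 23 = 15.
Row 6: -4 + 15 + 25 + 5 + 17 = 58, so its missing entry is 38 − 58 = -20.
Row 1: -1 + 2 + 2 + 10 − 2 = 11, so its missing entry is 38 − 11 = 27.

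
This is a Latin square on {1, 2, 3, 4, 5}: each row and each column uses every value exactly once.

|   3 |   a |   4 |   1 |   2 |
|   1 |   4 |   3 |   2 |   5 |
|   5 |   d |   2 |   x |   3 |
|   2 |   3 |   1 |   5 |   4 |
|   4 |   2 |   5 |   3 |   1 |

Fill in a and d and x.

a = 5, d = 1, x = 4

Cell (3,4): column 4 already has {1, 2, 3, 5} → 4.
Cell (3,2): row 3 already has {2, 3, 4, 5} → 1.
For row 1, column 2: row 1 already has {1, 2, 3, 4}; that leaves 5.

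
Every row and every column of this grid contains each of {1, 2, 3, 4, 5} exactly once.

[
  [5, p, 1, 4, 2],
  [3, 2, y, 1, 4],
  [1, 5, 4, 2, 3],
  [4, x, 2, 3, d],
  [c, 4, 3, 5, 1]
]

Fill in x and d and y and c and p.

x = 1, d = 5, y = 5, c = 2, p = 3

Cell (1,2): row 1 already has {1, 2, 4, 5} → 3.
For row 5, column 1: row 5 already has {1, 3, 4, 5}; that leaves 2.
Cell (2,3): row 2 already has {1, 2, 3, 4} → 5.
Cell (4,5): column 5 already has {1, 2, 3, 4} → 5.
For row 4, column 2: row 4 already has {2, 3, 4, 5}; that leaves 1.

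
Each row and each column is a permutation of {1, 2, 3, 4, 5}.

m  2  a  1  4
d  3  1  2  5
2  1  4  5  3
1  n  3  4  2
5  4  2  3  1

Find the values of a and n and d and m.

a = 5, n = 5, d = 4, m = 3

Cell (4,2): row 4 already has {1, 2, 3, 4} → 5.
For row 2, column 1: row 2 already has {1, 2, 3, 5}; that leaves 4.
Cell (1,3): column 3 already has {1, 2, 3, 4} → 5.
For row 1, column 1: row 1 already has {1, 2, 4, 5}; that leaves 3.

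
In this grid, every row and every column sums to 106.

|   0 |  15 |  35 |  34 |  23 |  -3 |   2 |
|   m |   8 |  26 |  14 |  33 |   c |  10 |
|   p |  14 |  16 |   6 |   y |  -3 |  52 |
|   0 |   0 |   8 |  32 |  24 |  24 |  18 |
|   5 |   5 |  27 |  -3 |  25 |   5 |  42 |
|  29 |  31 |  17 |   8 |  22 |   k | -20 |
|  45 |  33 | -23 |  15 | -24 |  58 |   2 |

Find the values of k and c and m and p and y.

Column 5 has 23 + 33 + 24 + 25 + 22 − 24 = 103; the blank must be 106 − 103 = 3.
Row 6 has 29 + 31 + 17 + 8 + 22 − 20 = 87; the blank must be 106 − 87 = 19.
Column 6 has -3 − 3 + 24 + 5 + 19 + 58 = 100; the blank must be 106 − 100 = 6.
Row 3 has 14 + 16 + 6 + 3 − 3 + 52 = 88; the blank must be 106 − 88 = 18.
Row 2 has 8 + 26 + 14 + 33 + 6 + 10 = 97; the blank must be 106 − 97 = 9.

k = 19, c = 6, m = 9, p = 18, y = 3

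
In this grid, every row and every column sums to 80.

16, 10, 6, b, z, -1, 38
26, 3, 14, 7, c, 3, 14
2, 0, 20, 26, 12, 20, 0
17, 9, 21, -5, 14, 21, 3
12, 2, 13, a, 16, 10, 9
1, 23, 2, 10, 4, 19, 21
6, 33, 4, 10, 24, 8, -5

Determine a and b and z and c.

a = 18, b = 14, z = -3, c = 13

Row 2 has 26 + 3 + 14 + 7 + 3 + 14 = 67; the blank must be 80 − 67 = 13.
Column 5 has 13 + 12 + 14 + 16 + 4 + 24 = 83; the blank must be 80 − 83 = -3.
Row 1 has 16 + 10 + 6 − 3 − 1 + 38 = 66; the blank must be 80 − 66 = 14.
Row 5 has 12 + 2 + 13 + 16 + 10 + 9 = 62; the blank must be 80 − 62 = 18.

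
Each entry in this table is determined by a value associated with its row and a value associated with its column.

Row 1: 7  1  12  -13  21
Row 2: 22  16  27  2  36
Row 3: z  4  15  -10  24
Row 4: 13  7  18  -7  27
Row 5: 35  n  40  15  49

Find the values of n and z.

The difference between any two rows is the same in every column — this is an addition table with the headers hidden.
Row 5 minus row 1 is 49 − 21 = 28, so its entry in column 2 is 1 + 28 = 29.
Row 3 minus row 1 is 24 − 21 = 3, so its entry in column 1 is 7 + 3 = 10.

n = 29, z = 10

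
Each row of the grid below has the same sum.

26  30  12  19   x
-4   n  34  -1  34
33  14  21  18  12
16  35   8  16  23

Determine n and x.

Rows 3 and 4 both add up to 98, so every row sums to 98.
Row 2: -4 + 34 − 1 + 34 = 63, so the missing entry is 98 − 63 = 35.
Row 1: 26 + 30 + 12 + 19 = 87, so the missing entry is 98 − 87 = 11.

n = 35, x = 11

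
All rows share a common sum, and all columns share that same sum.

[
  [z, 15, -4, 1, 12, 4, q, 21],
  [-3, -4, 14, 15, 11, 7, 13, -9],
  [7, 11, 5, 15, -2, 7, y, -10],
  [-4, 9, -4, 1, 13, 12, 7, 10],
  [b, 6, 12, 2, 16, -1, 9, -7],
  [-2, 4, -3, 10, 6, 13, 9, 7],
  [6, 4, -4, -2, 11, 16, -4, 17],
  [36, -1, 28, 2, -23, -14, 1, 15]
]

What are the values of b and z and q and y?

b = 7, z = -3, q = -2, y = 11

Rows 2 and 4 both sum to 44, so that's the common total.
Row 5 has 6 + 12 + 2 + 16 − 1 + 9 − 7 = 37; the blank must be 44 − 37 = 7.
Row 3 has 7 + 11 + 5 + 15 − 2 + 7 − 10 = 33; the blank must be 44 − 33 = 11.
Column 7 has 13 + 11 + 7 + 9 + 9 − 4 + 1 = 46; the blank must be 44 − 46 = -2.
Row 1 has 15 − 4 + 1 + 12 + 4 − 2 + 21 = 47; the blank must be 44 − 47 = -3.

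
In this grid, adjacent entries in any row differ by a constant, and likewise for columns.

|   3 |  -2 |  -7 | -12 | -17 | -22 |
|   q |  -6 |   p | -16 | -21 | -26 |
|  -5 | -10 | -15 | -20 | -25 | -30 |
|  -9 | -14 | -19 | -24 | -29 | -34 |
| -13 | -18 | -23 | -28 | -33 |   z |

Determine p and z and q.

Along each row the entries change by -5 per step; down each column they change by -4.
Row 2: from -6 at column 2, stepping by -5 to column 3 gives -11.
Row 5: from -13 at column 1, stepping by -5 to column 6 gives -38.
Row 2: from -6 at column 2, stepping by -5 to column 1 gives -1.

p = -11, z = -38, q = -1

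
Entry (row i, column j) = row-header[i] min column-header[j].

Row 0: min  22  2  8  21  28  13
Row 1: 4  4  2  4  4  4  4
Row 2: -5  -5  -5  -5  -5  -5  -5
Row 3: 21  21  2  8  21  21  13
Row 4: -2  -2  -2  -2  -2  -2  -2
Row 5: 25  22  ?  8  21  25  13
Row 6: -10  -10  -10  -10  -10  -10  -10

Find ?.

min(25, 2) = 2.

2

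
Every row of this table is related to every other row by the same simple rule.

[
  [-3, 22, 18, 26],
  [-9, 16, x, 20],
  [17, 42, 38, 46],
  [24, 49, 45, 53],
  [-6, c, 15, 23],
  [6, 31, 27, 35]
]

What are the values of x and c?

x = 12, c = 19

The difference between any two rows is the same in every column — this is an addition table with the headers hidden.
Row 2 minus row 1 is -9 − (-3) = -6, so its entry in column 3 is 18 + (-6) = 12.
Row 5 minus row 1 is -6 − (-3) = -3, so its entry in column 2 is 22 + (-3) = 19.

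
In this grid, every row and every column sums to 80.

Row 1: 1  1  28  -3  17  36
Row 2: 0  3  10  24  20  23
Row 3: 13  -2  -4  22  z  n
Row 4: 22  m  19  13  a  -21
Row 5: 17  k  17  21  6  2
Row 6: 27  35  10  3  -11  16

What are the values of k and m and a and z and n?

The known cells in column 6 total 56, leaving 80 − 56 = 24 for the blank.
The known cells in row 3 total 53, leaving 80 − 53 = 27 for the blank.
The known cells in column 5 total 59, leaving 80 − 59 = 21 for the blank.
The known cells in row 4 total 54, leaving 80 − 54 = 26 for the blank.
The known cells in row 5 total 63, leaving 80 − 63 = 17 for the blank.

k = 17, m = 26, a = 21, z = 27, n = 24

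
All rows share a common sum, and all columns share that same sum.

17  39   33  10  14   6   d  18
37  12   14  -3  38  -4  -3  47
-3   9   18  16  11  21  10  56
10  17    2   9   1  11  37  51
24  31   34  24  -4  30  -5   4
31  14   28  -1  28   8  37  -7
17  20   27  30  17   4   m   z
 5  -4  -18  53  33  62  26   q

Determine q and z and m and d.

q = -19, z = -12, m = 35, d = 1

Rows 2 and 3 both sum to 138, so that's the common total.
The known cells in row 8 total 157, leaving 138 − 157 = -19 for the blank.
The known cells in column 8 total 150, leaving 138 − 150 = -12 for the blank.
The known cells in row 7 total 103, leaving 138 − 103 = 35 for the blank.
The known cells in row 1 total 137, leaving 138 − 137 = 1 for the blank.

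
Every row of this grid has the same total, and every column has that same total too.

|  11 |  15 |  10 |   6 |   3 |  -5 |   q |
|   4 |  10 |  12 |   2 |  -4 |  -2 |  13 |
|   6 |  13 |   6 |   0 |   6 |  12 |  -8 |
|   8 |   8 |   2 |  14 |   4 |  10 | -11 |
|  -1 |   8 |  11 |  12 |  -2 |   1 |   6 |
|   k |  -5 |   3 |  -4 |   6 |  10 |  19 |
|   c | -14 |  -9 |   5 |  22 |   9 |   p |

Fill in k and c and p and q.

k = 6, c = 1, p = 21, q = -5

Rows 2 and 3 both sum to 35, so that's the common total.
Row 6 has -5 + 3 − 4 + 6 + 10 + 19 = 29; the blank must be 35 − 29 = 6.
Row 1 has 11 + 15 + 10 + 6 + 3 − 5 = 40; the blank must be 35 − 40 = -5.
Column 7 has -5 + 13 − 8 − 11 + 6 + 19 = 14; the blank must be 35 − 14 = 21.
Row 7 has -14 − 9 + 5 + 22 + 9 + 21 = 34; the blank must be 35 − 34 = 1.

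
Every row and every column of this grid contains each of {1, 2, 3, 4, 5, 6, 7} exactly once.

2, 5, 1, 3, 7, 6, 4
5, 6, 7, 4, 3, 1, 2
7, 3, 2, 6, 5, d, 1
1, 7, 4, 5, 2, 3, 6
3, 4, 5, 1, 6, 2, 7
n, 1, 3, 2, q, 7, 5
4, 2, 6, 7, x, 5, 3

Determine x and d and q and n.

At (row 3, col 6): row 3 already has {1, 2, 3, 5, 6, 7}, so the value is 4.
Cell (6,1): column 1 already has {1, 2, 3, 4, 5, 7} → 6.
For row 6, column 5: row 6 already has {1, 2, 3, 5, 6, 7}; that leaves 4.
For row 7, column 5: row 7 already has {2, 3, 4, 5, 6, 7}; that leaves 1.

x = 1, d = 4, q = 4, n = 6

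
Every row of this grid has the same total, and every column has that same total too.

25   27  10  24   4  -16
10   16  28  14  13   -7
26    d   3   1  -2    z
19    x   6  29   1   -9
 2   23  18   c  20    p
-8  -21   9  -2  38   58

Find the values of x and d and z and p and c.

x = 28, d = 1, z = 45, p = 3, c = 8

Rows 1 and 2 both sum to 74, so that's the common total.
Column 4: 24 + 14 + 1 + 29 − 2 = 66, so its missing entry is 74 − 66 = 8.
Row 4: 19 + 6 + 29 + 1 − 9 = 46, so its missing entry is 74 − 46 = 28.
Column 2: 27 + 16 + 28 + 23 − 21 = 73, so its missing entry is 74 − 73 = 1.
Row 5: 2 + 23 + 18 + 8 + 20 = 71, so its missing entry is 74 − 71 = 3.
Row 3: 26 + 1 + 3 + 1 − 2 = 29, so its missing entry is 74 − 29 = 45.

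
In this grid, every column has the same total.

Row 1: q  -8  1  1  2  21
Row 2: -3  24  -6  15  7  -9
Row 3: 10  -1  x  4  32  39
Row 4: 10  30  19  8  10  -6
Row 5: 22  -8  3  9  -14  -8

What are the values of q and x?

q = -2, x = 20

The complete columns each total 37.
Column 1 is missing 37 − 39 = -2 (since -3 + 10 + 10 + 22 = 39).
Column 3 is missing 37 − 17 = 20 (since 1 − 6 + 19 + 3 = 17).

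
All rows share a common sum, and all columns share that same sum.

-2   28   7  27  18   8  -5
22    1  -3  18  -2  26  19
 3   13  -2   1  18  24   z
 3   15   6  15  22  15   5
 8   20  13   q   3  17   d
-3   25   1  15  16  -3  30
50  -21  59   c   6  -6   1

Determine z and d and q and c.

z = 24, d = 7, q = 13, c = -8

Rows 1 and 2 both sum to 81, so that's the common total.
Row 7: 50 − 21 + 59 + 6 − 6 + 1 = 89, so its missing entry is 81 − 89 = -8.
Row 3: 3 + 13 − 2 + 1 + 18 + 24 = 57, so its missing entry is 81 − 57 = 24.
Column 7: -5 + 19 + 24 + 5 + 30 + 1 = 74, so its missing entry is 81 − 74 = 7.
Row 5: 8 + 20 + 13 + 3 + 17 + 7 = 68, so its missing entry is 81 − 68 = 13.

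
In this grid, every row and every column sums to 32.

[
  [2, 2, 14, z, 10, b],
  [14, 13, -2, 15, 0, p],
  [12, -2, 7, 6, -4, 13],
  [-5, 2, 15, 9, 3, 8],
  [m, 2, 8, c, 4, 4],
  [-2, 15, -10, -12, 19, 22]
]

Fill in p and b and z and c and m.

Column 1 has 2 + 14 + 12 − 5 − 2 = 21; the blank must be 32 − 21 = 11.
Row 5 has 11 + 2 + 8 + 4 + 4 = 29; the blank must be 32 − 29 = 3.
Row 2 has 14 + 13 − 2 + 15 + 0 = 40; the blank must be 32 − 40 = -8.
Column 4 has 15 + 6 + 9 + 3 − 12 = 21; the blank must be 32 − 21 = 11.
Row 1 has 2 + 2 + 14 + 11 + 10 = 39; the blank must be 32 − 39 = -7.

p = -8, b = -7, z = 11, c = 3, m = 11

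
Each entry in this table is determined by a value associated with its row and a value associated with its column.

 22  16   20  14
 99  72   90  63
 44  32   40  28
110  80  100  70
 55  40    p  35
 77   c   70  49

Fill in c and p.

c = 56, p = 50

Each row is a constant multiple of every other row — this is a multiplication table with the headers hidden.
Row 6 is 77/22 = 7/2 times row 1, so its entry in column 2 is 16 × 7/2 = 56.
Row 5 is 55/22 = 5/2 times row 1, so its entry in column 3 is 20 × 5/2 = 50.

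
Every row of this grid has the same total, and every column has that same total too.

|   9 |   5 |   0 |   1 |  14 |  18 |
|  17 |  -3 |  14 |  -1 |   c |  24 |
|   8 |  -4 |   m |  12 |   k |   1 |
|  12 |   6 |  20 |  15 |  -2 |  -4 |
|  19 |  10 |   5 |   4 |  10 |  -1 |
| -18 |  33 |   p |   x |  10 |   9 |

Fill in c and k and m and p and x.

c = -4, k = 19, m = 11, p = -3, x = 16

Rows 1 and 4 both sum to 47, so that's the common total.
Row 2: 17 − 3 + 14 − 1 + 24 = 51, so its missing entry is 47 − 51 = -4.
Column 5: 14 − 4 − 2 + 10 + 10 = 28, so its missing entry is 47 − 28 = 19.
Row 3: 8 − 4 + 12 + 19 + 1 = 36, so its missing entry is 47 − 36 = 11.
Column 4: 1 − 1 + 12 + 15 + 4 = 31, so its missing entry is 47 − 31 = 16.
Row 6: -18 + 33 + 16 + 10 + 9 = 50, so its missing entry is 47 − 50 = -3.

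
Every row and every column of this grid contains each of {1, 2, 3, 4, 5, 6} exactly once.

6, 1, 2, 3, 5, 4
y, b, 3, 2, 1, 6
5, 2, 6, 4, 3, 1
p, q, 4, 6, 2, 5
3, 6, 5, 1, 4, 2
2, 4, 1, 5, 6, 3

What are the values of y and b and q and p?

y = 4, b = 5, q = 3, p = 1

Cell (2,1): row 2 is missing {4, 5} and column 1 is missing {1, 4} → 4.
At (row 2, col 2): row 2 already has {1, 2, 3, 4, 6}, so the value is 5.
For row 4, column 2: column 2 already has {1, 2, 4, 5, 6}; that leaves 3.
At (row 4, col 1): row 4 already has {2, 3, 4, 5, 6}, so the value is 1.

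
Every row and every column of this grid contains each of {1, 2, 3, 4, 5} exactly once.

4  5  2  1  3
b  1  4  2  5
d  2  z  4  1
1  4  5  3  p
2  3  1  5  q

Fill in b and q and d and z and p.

b = 3, q = 4, d = 5, z = 3, p = 2

For row 5, column 5: row 5 already has {1, 2, 3, 5}; that leaves 4.
At (row 4, col 5): row 4 already has {1, 3, 4, 5}, so the value is 2.
At (row 3, col 3): column 3 already has {1, 2, 4, 5}, so the value is 3.
Cell (3,1): row 3 already has {1, 2, 3, 4} → 5.
At (row 2, col 1): row 2 already has {1, 2, 4, 5}, so the value is 3.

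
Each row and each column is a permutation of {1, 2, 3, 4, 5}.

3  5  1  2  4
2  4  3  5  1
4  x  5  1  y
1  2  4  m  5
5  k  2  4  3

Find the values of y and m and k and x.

Cell (3,5): column 5 already has {1, 3, 4, 5} → 2.
At (row 4, col 4): row 4 already has {1, 2, 4, 5}, so the value is 3.
Cell (5,2): row 5 already has {2, 3, 4, 5} → 1.
For row 3, column 2: row 3 already has {1, 2, 4, 5}; that leaves 3.

y = 2, m = 3, k = 1, x = 3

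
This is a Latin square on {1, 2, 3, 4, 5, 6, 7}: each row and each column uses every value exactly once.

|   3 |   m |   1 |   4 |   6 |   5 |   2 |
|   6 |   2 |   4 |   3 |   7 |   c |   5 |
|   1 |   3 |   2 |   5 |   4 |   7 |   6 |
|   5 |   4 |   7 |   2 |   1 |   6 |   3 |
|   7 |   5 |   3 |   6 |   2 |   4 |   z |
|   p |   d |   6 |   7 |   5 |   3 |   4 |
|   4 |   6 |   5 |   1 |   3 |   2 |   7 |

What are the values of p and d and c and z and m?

Cell (1,2): row 1 already has {1, 2, 3, 4, 5, 6} → 7.
Cell (2,6): row 2 already has {2, 3, 4, 5, 6, 7} → 1.
At (row 5, col 7): row 5 already has {2, 3, 4, 5, 6, 7}, so the value is 1.
For row 6, column 2: column 2 already has {2, 3, 4, 5, 6, 7}; that leaves 1.
Cell (6,1): row 6 already has {1, 3, 4, 5, 6, 7} → 2.

p = 2, d = 1, c = 1, z = 1, m = 7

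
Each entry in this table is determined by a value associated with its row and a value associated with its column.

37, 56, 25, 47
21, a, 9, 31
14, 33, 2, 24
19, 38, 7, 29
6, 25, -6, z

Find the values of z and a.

The difference between any two rows is the same in every column — this is an addition table with the headers hidden.
Row 5 minus row 1 is 6 − 37 = -31, so its entry in column 4 is 47 + (-31) = 16.
Row 2 minus row 1 is 21 − 37 = -16, so its entry in column 2 is 56 + (-16) = 40.

z = 16, a = 40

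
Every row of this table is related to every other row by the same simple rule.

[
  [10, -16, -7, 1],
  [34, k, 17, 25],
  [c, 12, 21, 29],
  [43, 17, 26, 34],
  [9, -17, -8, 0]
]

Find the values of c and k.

c = 38, k = 8

The difference between any two rows is the same in every column — this is an addition table with the headers hidden.
Row 3 minus row 1 is 21 − (-7) = 28, so its entry in column 1 is 10 + 28 = 38.
Row 2 minus row 1 is 17 − (-7) = 24, so its entry in column 2 is -16 + 24 = 8.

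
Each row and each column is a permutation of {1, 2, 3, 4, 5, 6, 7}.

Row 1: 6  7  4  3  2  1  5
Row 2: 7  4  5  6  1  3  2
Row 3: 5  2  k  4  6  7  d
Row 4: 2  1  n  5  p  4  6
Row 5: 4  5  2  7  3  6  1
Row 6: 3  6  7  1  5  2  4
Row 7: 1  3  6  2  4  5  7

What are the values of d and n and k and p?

d = 3, n = 3, k = 1, p = 7

At (row 3, col 7): column 7 already has {1, 2, 4, 5, 6, 7}, so the value is 3.
Cell (4,5): column 5 already has {1, 2, 3, 4, 5, 6} → 7.
Cell (4,3): row 4 already has {1, 2, 4, 5, 6, 7} → 3.
For row 3, column 3: row 3 already has {2, 3, 4, 5, 6, 7}; that leaves 1.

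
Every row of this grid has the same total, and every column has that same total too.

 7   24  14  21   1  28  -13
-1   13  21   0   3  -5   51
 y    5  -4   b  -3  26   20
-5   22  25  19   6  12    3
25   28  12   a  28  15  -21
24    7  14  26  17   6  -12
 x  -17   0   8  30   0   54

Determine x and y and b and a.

x = 7, y = 25, b = 13, a = -5

Rows 1 and 2 both sum to 82, so that's the common total.
Row 5 has 25 + 28 + 12 + 28 + 15 − 21 = 87; the blank must be 82 − 87 = -5.
Column 4 has 21 + 0 + 19 − 5 + 26 + 8 = 69; the blank must be 82 − 69 = 13.
Row 3 has 5 − 4 + 13 − 3 + 26 + 20 = 57; the blank must be 82 − 57 = 25.
Row 7 has -17 + 0 + 8 + 30 + 0 + 54 = 75; the blank must be 82 − 75 = 7.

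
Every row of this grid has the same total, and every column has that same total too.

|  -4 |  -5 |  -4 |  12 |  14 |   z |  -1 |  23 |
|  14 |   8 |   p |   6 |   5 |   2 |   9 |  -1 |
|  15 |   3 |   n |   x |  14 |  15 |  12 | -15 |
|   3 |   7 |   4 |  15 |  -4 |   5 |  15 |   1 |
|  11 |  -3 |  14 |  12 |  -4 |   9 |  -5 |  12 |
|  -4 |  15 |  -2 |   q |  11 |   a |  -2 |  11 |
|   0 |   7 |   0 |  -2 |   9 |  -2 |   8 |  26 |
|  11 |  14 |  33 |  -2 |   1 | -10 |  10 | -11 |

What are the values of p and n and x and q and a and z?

Rows 4 and 5 both sum to 46, so that's the common total.
Row 2: 14 + 8 + 6 + 5 + 2 + 9 − 1 = 43, so its missing entry is 46 − 43 = 3.
Row 1: -4 − 5 − 4 + 12 + 14 − 1 + 23 = 35, so its missing entry is 46 − 35 = 11.
Column 6: 11 + 2 + 15 + 5 + 9 − 2 − 10 = 30, so its missing entry is 46 − 30 = 16.
Column 3: -4 + 3 + 4 + 14 − 2 + 0 + 33 = 48, so its missing entry is 46 − 48 = -2.
Row 3: 15 + 3 − 2 + 14 + 15 + 12 − 15 = 42, so its missing entry is 46 − 42 = 4.
Row 6: -4 + 15 − 2 + 11 + 16 − 2 + 11 = 45, so its missing entry is 46 − 45 = 1.

p = 3, n = -2, x = 4, q = 1, a = 16, z = 11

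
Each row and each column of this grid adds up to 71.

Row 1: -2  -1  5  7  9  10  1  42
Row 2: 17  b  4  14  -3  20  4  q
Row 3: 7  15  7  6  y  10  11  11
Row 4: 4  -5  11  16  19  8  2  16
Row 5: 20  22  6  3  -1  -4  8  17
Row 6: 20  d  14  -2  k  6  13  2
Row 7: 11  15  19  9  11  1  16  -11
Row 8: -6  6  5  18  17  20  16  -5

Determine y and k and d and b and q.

Row 3: 7 + 15 + 7 + 6 + 10 + 11 + 11 = 67, so its missing entry is 71 − 67 = 4.
Column 5: 9 − 3 + 4 + 19 − 1 + 11 + 17 = 56, so its missing entry is 71 − 56 = 15.
Row 6: 20 + 14 − 2 + 15 + 6 + 13 + 2 = 68, so its missing entry is 71 − 68 = 3.
Column 2: -1 + 15 − 5 + 22 + 3 + 15 + 6 = 55, so its missing entry is 71 − 55 = 16.
Row 2: 17 + 16 + 4 + 14 − 3 + 20 + 4 = 72, so its missing entry is 71 − 72 = -1.

y = 4, k = 15, d = 3, b = 16, q = -1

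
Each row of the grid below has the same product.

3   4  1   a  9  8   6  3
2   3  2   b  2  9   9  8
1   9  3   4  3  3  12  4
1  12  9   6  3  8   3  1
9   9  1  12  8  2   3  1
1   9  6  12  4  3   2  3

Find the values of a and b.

a = 3, b = 3

Rows 3 and 4 each multiply to 46656, so every row has product 46656.
Row 1: 3×4×1×9×8×6×3 = 15552, so the missing entry is 46656 ÷ 15552 = 3.
Row 2: 2×3×2×2×9×9×8 = 15552, so the missing entry is 46656 ÷ 15552 = 3.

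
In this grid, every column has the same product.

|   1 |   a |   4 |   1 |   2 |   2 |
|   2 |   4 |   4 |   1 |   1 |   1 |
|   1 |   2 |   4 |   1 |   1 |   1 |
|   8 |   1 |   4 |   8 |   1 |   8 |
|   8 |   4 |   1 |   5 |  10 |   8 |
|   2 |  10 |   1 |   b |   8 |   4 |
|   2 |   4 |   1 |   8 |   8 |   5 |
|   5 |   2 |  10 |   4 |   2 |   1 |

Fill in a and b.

a = 1, b = 2

Columns 1 and 6 each multiply to 2560, so every column has product 2560.
Column 2: 4×2×1×4×10×4×2 = 2560, so the missing entry is 2560 ÷ 2560 = 1.
Column 4: 1×1×1×8×5×8×4 = 1280, so the missing entry is 2560 ÷ 1280 = 2.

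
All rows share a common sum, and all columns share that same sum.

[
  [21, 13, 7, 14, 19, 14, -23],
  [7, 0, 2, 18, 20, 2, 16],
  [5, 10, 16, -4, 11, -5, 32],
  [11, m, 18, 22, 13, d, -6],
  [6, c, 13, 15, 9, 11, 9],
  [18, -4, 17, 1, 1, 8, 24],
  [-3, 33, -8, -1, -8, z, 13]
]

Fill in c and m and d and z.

c = 2, m = 11, d = -4, z = 39

Rows 1 and 2 both sum to 65, so that's the common total.
Row 5 has 6 + 13 + 15 + 9 + 11 + 9 = 63; the blank must be 65 − 63 = 2.
Column 2 has 13 + 0 + 10 + 2 − 4 + 33 = 54; the blank must be 65 − 54 = 11.
Row 7 has -3 + 33 − 8 − 1 − 8 + 13 = 26; the blank must be 65 − 26 = 39.
Row 4 has 11 + 11 + 18 + 22 + 13 − 6 = 69; the blank must be 65 − 69 = -4.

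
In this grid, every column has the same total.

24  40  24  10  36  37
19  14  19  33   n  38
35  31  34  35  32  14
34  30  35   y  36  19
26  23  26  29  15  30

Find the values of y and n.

y = 31, n = 19

Columns 1 and 3 both add up to 138, so every column sums to 138.
Column 4: 10 + 33 + 35 + 29 = 107, so the missing entry is 138 − 107 = 31.
Column 5: 36 + 32 + 36 + 15 = 119, so the missing entry is 138 − 119 = 19.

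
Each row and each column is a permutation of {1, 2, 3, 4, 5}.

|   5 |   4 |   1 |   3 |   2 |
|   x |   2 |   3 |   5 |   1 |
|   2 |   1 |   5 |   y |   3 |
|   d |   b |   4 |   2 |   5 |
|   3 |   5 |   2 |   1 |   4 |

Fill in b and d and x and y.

b = 3, d = 1, x = 4, y = 4

Cell (3,4): row 3 already has {1, 2, 3, 5} → 4.
For row 2, column 1: row 2 already has {1, 2, 3, 5}; that leaves 4.
Cell (4,2): column 2 already has {1, 2, 4, 5} → 3.
Cell (4,1): row 4 already has {2, 3, 4, 5} → 1.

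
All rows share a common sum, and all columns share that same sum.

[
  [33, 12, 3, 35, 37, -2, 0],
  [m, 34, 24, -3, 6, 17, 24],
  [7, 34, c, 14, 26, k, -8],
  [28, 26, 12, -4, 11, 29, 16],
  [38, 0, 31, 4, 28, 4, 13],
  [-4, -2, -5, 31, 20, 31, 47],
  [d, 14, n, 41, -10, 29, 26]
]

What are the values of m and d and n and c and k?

Rows 1 and 4 both sum to 118, so that's the common total.
The known cells in row 2 total 102, leaving 118 − 102 = 16 for the blank.
The known cells in column 1 total 118, leaving 118 − 118 = 0 for the blank.
The known cells in row 7 total 100, leaving 118 − 100 = 18 for the blank.
The known cells in column 3 total 83, leaving 118 − 83 = 35 for the blank.
The known cells in row 3 total 108, leaving 118 − 108 = 10 for the blank.

m = 16, d = 0, n = 18, c = 35, k = 10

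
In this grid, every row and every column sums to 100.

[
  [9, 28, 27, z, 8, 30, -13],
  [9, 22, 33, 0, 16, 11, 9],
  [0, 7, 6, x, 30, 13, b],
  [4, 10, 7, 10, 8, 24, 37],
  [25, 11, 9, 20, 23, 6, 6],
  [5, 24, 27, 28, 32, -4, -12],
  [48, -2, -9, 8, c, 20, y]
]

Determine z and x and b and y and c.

Row 1: 9 + 28 + 27 + 8 + 30 − 13 = 89, so its missing entry is 100 − 89 = 11.
Column 5: 8 + 16 + 30 + 8 + 23 + 32 = 117, so its missing entry is 100 − 117 = -17.
Column 4: 11 + 0 + 10 + 20 + 28 + 8 = 77, so its missing entry is 100 − 77 = 23.
Row 3: 0 + 7 + 6 + 23 + 30 + 13 = 79, so its missing entry is 100 − 79 = 21.
Row 7: 48 − 2 − 9 + 8 − 17 + 20 = 48, so its missing entry is 100 − 48 = 52.

z = 11, x = 23, b = 21, y = 52, c = -17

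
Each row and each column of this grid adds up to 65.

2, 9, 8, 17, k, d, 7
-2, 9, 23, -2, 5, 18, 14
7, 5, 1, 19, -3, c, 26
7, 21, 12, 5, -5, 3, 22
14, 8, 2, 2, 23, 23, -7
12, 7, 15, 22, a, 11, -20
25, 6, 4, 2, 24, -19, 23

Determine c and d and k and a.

c = 10, d = 19, k = 3, a = 18

The known cells in row 6 total 47, leaving 65 − 47 = 18 for the blank.
The known cells in row 3 total 55, leaving 65 − 55 = 10 for the blank.
The known cells in column 5 total 62, leaving 65 − 62 = 3 for the blank.
The known cells in row 1 total 46, leaving 65 − 46 = 19 for the blank.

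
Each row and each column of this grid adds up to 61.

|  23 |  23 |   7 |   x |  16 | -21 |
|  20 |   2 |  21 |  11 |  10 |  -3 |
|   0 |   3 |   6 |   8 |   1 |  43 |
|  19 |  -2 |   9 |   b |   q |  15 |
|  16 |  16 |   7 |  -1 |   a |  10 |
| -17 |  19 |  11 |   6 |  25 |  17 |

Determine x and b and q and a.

Row 5 has 16 + 16 + 7 − 1 + 10 = 48; the blank must be 61 − 48 = 13.
Row 1 has 23 + 23 + 7 + 16 − 21 = 48; the blank must be 61 − 48 = 13.
Column 4 has 13 + 11 + 8 − 1 + 6 = 37; the blank must be 61 − 37 = 24.
Row 4 has 19 − 2 + 9 + 24 + 15 = 65; the blank must be 61 − 65 = -4.

x = 13, b = 24, q = -4, a = 13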